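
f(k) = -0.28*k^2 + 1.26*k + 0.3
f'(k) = 1.26 - 0.56*k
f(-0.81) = -0.90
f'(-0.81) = 1.71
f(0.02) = 0.33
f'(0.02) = 1.25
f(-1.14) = -1.50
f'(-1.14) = 1.90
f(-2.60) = -4.87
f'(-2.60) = 2.72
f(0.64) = 0.99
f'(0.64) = 0.90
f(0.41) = 0.77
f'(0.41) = 1.03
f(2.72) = 1.66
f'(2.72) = -0.26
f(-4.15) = -9.75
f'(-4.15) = 3.58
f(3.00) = 1.56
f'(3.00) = -0.42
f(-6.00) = -17.34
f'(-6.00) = 4.62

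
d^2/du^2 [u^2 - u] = 2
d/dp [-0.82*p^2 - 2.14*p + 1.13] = -1.64*p - 2.14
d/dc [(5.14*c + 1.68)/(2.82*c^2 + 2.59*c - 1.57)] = (14.4948*c^2 + 13.3126*c - (5.14*c + 1.68)*(5.64*c + 2.59) - 8.0698)/(2.82*c^2 + 2.59*c - 1.57)^2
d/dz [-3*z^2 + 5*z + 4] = 5 - 6*z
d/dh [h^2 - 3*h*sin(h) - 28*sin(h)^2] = -3*h*cos(h) + 2*h - 3*sin(h) - 28*sin(2*h)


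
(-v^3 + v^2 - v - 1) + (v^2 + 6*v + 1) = -v^3 + 2*v^2 + 5*v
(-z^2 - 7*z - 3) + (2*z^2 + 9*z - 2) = z^2 + 2*z - 5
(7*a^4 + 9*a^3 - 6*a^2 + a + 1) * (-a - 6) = -7*a^5 - 51*a^4 - 48*a^3 + 35*a^2 - 7*a - 6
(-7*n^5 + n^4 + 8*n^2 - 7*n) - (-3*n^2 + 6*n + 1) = -7*n^5 + n^4 + 11*n^2 - 13*n - 1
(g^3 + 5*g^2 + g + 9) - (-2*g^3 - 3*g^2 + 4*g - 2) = 3*g^3 + 8*g^2 - 3*g + 11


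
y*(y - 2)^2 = y^3 - 4*y^2 + 4*y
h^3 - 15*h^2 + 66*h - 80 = (h - 8)*(h - 5)*(h - 2)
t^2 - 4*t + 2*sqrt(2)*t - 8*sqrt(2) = (t - 4)*(t + 2*sqrt(2))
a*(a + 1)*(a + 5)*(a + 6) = a^4 + 12*a^3 + 41*a^2 + 30*a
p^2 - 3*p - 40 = (p - 8)*(p + 5)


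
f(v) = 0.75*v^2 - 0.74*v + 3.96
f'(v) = 1.5*v - 0.74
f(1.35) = 4.33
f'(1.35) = 1.28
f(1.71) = 4.89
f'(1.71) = 1.82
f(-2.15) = 9.02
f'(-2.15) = -3.96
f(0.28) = 3.81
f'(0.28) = -0.32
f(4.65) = 16.74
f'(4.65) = 6.24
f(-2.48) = 10.41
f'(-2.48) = -4.46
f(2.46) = 6.68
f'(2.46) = 2.95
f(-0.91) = 5.25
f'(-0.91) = -2.10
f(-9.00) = 71.37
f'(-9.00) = -14.24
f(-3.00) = 12.93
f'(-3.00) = -5.24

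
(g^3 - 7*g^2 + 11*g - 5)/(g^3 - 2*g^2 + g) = (g - 5)/g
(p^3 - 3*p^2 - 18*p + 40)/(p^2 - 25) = (p^2 + 2*p - 8)/(p + 5)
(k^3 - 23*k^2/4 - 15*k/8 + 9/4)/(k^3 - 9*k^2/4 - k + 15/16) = 2*(k - 6)/(2*k - 5)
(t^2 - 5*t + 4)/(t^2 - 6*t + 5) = (t - 4)/(t - 5)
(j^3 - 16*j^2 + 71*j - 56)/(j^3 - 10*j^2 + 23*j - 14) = (j - 8)/(j - 2)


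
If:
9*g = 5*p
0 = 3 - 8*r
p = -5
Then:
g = -25/9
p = -5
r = 3/8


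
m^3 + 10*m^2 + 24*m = m*(m + 4)*(m + 6)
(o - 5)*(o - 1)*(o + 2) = o^3 - 4*o^2 - 7*o + 10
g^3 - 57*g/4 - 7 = (g - 4)*(g + 1/2)*(g + 7/2)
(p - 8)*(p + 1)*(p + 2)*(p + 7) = p^4 + 2*p^3 - 57*p^2 - 170*p - 112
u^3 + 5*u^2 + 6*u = u*(u + 2)*(u + 3)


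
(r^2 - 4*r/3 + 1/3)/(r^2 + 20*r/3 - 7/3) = (r - 1)/(r + 7)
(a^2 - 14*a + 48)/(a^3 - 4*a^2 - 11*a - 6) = (a - 8)/(a^2 + 2*a + 1)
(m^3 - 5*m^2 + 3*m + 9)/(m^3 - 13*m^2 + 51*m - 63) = (m + 1)/(m - 7)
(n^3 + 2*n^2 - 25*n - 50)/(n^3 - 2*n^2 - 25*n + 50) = (n + 2)/(n - 2)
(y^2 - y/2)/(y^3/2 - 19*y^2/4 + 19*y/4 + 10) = 2*y*(2*y - 1)/(2*y^3 - 19*y^2 + 19*y + 40)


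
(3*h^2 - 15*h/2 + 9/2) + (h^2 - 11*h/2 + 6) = 4*h^2 - 13*h + 21/2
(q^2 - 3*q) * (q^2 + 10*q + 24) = q^4 + 7*q^3 - 6*q^2 - 72*q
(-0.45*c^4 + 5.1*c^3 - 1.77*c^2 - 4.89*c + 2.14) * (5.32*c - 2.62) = -2.394*c^5 + 28.311*c^4 - 22.7784*c^3 - 21.3774*c^2 + 24.1966*c - 5.6068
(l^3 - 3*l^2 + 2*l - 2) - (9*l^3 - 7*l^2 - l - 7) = -8*l^3 + 4*l^2 + 3*l + 5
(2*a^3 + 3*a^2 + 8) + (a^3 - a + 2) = 3*a^3 + 3*a^2 - a + 10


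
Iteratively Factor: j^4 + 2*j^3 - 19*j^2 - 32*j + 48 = (j + 3)*(j^3 - j^2 - 16*j + 16) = (j + 3)*(j + 4)*(j^2 - 5*j + 4) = (j - 1)*(j + 3)*(j + 4)*(j - 4)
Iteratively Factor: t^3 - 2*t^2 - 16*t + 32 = (t - 2)*(t^2 - 16) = (t - 4)*(t - 2)*(t + 4)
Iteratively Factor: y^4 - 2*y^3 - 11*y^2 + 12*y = (y - 1)*(y^3 - y^2 - 12*y) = (y - 4)*(y - 1)*(y^2 + 3*y) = y*(y - 4)*(y - 1)*(y + 3)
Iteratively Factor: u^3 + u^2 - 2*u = (u - 1)*(u^2 + 2*u) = u*(u - 1)*(u + 2)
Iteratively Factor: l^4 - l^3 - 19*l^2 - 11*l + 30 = (l - 1)*(l^3 - 19*l - 30) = (l - 1)*(l + 3)*(l^2 - 3*l - 10) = (l - 5)*(l - 1)*(l + 3)*(l + 2)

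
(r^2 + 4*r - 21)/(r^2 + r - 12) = (r + 7)/(r + 4)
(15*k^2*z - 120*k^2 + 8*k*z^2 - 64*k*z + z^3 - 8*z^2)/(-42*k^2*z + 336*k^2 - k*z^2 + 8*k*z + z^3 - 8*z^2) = (15*k^2 + 8*k*z + z^2)/(-42*k^2 - k*z + z^2)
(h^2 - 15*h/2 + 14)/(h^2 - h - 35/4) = 2*(h - 4)/(2*h + 5)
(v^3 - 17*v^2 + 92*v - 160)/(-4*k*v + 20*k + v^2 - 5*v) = (v^2 - 12*v + 32)/(-4*k + v)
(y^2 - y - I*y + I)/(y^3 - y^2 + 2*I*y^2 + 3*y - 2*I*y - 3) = 1/(y + 3*I)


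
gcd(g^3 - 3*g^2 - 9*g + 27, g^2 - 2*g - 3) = g - 3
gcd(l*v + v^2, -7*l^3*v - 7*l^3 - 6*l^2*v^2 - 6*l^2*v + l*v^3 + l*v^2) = l + v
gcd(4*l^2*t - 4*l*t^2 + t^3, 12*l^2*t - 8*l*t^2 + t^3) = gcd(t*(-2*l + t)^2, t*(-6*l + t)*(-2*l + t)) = -2*l*t + t^2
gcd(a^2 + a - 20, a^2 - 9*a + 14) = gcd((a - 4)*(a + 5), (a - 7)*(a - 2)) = 1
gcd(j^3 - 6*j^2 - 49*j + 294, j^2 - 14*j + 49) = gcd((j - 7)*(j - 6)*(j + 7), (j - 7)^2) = j - 7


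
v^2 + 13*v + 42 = (v + 6)*(v + 7)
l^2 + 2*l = l*(l + 2)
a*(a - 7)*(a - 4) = a^3 - 11*a^2 + 28*a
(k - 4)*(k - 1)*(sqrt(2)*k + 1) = sqrt(2)*k^3 - 5*sqrt(2)*k^2 + k^2 - 5*k + 4*sqrt(2)*k + 4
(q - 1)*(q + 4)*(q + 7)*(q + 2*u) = q^4 + 2*q^3*u + 10*q^3 + 20*q^2*u + 17*q^2 + 34*q*u - 28*q - 56*u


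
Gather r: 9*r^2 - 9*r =9*r^2 - 9*r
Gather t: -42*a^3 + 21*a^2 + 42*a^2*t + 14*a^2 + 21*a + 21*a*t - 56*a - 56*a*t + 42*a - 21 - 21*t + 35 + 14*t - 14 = -42*a^3 + 35*a^2 + 7*a + t*(42*a^2 - 35*a - 7)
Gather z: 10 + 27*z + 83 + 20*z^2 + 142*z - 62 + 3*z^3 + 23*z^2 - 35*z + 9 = 3*z^3 + 43*z^2 + 134*z + 40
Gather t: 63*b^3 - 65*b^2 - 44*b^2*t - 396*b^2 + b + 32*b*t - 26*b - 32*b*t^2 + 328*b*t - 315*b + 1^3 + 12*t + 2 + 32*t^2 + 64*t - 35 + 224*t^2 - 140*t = 63*b^3 - 461*b^2 - 340*b + t^2*(256 - 32*b) + t*(-44*b^2 + 360*b - 64) - 32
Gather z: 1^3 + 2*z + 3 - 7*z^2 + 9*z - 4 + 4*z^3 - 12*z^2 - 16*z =4*z^3 - 19*z^2 - 5*z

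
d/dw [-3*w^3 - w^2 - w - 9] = -9*w^2 - 2*w - 1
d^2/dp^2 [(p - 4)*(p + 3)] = 2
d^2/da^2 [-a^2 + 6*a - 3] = -2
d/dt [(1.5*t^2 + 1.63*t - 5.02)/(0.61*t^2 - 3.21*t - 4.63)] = (-5.8093*t^2 - 7.7656*t - 23.6611)/(0.3721*t^4 - 3.9162*t^3 + 4.6555*t^2 + 29.7246*t + 21.4369)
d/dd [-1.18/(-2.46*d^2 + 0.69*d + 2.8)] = (0.8142 - 5.8056*d)/(-2.46*d^2 + 0.69*d + 2.8)^2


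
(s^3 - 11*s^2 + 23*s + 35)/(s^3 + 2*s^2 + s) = (s^2 - 12*s + 35)/(s*(s + 1))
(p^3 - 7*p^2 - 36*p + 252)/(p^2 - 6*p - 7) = (p^2 - 36)/(p + 1)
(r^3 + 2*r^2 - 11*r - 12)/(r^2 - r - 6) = (r^2 + 5*r + 4)/(r + 2)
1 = 1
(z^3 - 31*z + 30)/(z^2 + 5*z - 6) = z - 5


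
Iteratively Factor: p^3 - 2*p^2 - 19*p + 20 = (p - 5)*(p^2 + 3*p - 4) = (p - 5)*(p + 4)*(p - 1)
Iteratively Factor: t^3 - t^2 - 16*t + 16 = (t - 4)*(t^2 + 3*t - 4) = (t - 4)*(t + 4)*(t - 1)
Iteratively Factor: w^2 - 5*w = (w)*(w - 5)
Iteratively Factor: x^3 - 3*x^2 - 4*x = (x)*(x^2 - 3*x - 4) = x*(x + 1)*(x - 4)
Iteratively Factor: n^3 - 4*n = (n)*(n^2 - 4) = n*(n + 2)*(n - 2)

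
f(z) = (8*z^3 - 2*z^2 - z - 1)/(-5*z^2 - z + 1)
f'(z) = (10*z + 1)*(8*z^3 - 2*z^2 - z - 1)/(-5*z^2 - z + 1)^2 + (24*z^2 - 4*z - 1)/(-5*z^2 - z + 1)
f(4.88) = -7.13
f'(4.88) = -1.60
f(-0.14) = -0.88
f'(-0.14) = 0.37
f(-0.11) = -0.88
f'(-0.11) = -0.17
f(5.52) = -8.15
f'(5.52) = -1.60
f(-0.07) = -0.90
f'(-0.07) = -0.83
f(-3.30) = 6.12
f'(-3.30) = -1.55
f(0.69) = 0.01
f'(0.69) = -3.73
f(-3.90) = 7.06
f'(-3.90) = -1.57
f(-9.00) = 15.15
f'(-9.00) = -1.60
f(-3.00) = 5.66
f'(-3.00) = -1.53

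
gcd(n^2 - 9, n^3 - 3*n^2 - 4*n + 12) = n - 3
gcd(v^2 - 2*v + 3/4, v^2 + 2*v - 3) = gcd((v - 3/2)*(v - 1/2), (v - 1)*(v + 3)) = 1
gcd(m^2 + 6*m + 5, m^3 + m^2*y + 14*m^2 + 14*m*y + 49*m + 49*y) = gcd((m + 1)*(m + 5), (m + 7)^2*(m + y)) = 1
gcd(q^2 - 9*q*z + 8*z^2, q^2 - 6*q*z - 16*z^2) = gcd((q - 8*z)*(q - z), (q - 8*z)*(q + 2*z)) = -q + 8*z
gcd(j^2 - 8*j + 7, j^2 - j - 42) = j - 7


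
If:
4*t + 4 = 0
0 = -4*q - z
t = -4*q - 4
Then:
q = -3/4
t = -1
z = 3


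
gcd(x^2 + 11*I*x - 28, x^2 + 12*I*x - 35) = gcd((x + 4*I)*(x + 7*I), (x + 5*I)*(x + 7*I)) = x + 7*I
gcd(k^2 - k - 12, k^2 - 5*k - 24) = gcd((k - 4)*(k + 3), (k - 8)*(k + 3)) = k + 3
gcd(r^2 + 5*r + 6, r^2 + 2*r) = r + 2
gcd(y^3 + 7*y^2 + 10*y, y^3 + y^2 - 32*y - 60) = y^2 + 7*y + 10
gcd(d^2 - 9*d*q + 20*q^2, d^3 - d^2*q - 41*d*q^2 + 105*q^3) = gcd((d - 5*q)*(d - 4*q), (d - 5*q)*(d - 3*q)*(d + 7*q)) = -d + 5*q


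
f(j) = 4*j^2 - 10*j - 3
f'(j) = 8*j - 10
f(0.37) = -6.15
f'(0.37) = -7.04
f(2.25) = -5.25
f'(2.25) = 8.00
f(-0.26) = -0.13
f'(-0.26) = -12.08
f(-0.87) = 8.73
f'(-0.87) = -16.96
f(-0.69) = 5.80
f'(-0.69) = -15.52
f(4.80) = 41.16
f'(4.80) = 28.40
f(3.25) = 6.75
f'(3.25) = 16.00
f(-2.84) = 57.66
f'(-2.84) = -32.72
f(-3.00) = 63.00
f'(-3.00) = -34.00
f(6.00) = 81.00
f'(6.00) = 38.00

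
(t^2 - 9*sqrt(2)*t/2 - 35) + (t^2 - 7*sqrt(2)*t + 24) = 2*t^2 - 23*sqrt(2)*t/2 - 11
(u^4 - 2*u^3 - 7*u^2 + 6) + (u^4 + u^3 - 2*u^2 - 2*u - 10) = 2*u^4 - u^3 - 9*u^2 - 2*u - 4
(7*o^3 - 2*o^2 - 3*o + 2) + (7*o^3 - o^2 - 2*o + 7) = 14*o^3 - 3*o^2 - 5*o + 9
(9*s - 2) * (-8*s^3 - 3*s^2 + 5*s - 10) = -72*s^4 - 11*s^3 + 51*s^2 - 100*s + 20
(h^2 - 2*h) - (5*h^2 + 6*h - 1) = -4*h^2 - 8*h + 1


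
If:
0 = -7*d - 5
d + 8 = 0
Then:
No Solution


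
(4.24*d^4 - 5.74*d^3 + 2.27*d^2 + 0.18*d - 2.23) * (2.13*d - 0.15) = 9.0312*d^5 - 12.8622*d^4 + 5.6961*d^3 + 0.0429*d^2 - 4.7769*d + 0.3345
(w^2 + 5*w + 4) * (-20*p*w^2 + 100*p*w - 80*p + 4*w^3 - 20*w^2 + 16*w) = -20*p*w^4 + 340*p*w^2 - 320*p + 4*w^5 - 68*w^3 + 64*w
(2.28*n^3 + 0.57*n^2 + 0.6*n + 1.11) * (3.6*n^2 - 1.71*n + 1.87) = 8.208*n^5 - 1.8468*n^4 + 5.4489*n^3 + 4.0359*n^2 - 0.7761*n + 2.0757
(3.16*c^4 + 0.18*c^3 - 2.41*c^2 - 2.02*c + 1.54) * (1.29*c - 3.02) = 4.0764*c^5 - 9.311*c^4 - 3.6525*c^3 + 4.6724*c^2 + 8.087*c - 4.6508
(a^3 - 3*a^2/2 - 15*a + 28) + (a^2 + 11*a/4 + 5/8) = a^3 - a^2/2 - 49*a/4 + 229/8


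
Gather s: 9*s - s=8*s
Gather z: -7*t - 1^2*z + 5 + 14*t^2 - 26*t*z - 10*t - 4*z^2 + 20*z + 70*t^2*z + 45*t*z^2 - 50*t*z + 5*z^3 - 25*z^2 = 14*t^2 - 17*t + 5*z^3 + z^2*(45*t - 29) + z*(70*t^2 - 76*t + 19) + 5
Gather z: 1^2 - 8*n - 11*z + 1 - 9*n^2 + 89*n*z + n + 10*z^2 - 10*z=-9*n^2 - 7*n + 10*z^2 + z*(89*n - 21) + 2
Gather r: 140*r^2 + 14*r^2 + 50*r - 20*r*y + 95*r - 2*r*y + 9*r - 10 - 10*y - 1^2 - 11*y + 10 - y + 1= 154*r^2 + r*(154 - 22*y) - 22*y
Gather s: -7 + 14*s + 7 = 14*s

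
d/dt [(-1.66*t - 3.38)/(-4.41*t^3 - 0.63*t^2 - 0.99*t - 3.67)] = (-14.6412*t^3 - 45.7632*t^2 - 4.2588*t + 2.746)/(19.4481*t^6 + 5.5566*t^5 + 9.1287*t^4 + 33.6168*t^3 + 5.6043*t^2 + 7.2666*t + 13.4689)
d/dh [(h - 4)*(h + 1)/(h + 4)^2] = (11*h - 4)/(h^3 + 12*h^2 + 48*h + 64)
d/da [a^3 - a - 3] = 3*a^2 - 1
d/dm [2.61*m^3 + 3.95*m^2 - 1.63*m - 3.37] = 7.83*m^2 + 7.9*m - 1.63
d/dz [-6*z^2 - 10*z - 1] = -12*z - 10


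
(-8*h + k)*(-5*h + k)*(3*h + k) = 120*h^3 + h^2*k - 10*h*k^2 + k^3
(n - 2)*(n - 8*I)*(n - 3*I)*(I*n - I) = I*n^4 + 11*n^3 - 3*I*n^3 - 33*n^2 - 22*I*n^2 + 22*n + 72*I*n - 48*I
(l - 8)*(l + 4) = l^2 - 4*l - 32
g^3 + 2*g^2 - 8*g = g*(g - 2)*(g + 4)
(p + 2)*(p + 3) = p^2 + 5*p + 6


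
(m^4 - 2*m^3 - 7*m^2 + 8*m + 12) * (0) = 0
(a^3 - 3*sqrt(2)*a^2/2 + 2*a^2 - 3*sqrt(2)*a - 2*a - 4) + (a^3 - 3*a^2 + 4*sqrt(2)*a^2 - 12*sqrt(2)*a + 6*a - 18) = 2*a^3 - a^2 + 5*sqrt(2)*a^2/2 - 15*sqrt(2)*a + 4*a - 22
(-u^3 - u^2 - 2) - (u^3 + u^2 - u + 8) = -2*u^3 - 2*u^2 + u - 10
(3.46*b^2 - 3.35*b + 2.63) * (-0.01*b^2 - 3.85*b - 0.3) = -0.0346*b^4 - 13.2875*b^3 + 11.8332*b^2 - 9.1205*b - 0.789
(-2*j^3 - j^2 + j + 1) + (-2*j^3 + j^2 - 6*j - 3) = -4*j^3 - 5*j - 2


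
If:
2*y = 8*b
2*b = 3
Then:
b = 3/2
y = 6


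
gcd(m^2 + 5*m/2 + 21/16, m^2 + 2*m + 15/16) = m + 3/4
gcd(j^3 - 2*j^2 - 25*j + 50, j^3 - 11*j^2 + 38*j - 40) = j^2 - 7*j + 10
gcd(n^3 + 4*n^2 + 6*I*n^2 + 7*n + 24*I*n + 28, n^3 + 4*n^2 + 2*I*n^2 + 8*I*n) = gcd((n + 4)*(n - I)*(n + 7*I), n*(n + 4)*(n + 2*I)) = n + 4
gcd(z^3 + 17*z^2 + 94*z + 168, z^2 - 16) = z + 4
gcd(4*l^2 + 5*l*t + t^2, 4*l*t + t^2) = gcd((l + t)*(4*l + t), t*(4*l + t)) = 4*l + t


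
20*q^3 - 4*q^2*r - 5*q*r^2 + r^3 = (-5*q + r)*(-2*q + r)*(2*q + r)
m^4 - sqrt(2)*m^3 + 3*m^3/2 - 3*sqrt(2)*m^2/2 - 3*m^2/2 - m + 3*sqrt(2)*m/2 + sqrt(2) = (m - 1)*(m + 1/2)*(m + 2)*(m - sqrt(2))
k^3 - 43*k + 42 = (k - 6)*(k - 1)*(k + 7)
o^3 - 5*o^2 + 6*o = o*(o - 3)*(o - 2)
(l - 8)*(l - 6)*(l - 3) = l^3 - 17*l^2 + 90*l - 144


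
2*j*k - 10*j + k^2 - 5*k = (2*j + k)*(k - 5)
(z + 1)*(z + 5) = z^2 + 6*z + 5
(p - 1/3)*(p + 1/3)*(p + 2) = p^3 + 2*p^2 - p/9 - 2/9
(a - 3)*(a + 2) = a^2 - a - 6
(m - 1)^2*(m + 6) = m^3 + 4*m^2 - 11*m + 6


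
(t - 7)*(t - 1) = t^2 - 8*t + 7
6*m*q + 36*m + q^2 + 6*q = (6*m + q)*(q + 6)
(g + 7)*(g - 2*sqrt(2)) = g^2 - 2*sqrt(2)*g + 7*g - 14*sqrt(2)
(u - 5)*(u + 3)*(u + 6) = u^3 + 4*u^2 - 27*u - 90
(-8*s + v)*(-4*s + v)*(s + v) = 32*s^3 + 20*s^2*v - 11*s*v^2 + v^3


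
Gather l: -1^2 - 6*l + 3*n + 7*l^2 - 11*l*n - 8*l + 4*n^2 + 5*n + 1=7*l^2 + l*(-11*n - 14) + 4*n^2 + 8*n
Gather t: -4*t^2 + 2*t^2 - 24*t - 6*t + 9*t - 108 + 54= -2*t^2 - 21*t - 54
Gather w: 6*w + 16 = 6*w + 16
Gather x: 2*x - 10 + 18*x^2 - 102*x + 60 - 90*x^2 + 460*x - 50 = -72*x^2 + 360*x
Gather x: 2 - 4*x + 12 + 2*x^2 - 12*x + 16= 2*x^2 - 16*x + 30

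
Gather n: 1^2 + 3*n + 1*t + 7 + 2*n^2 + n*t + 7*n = 2*n^2 + n*(t + 10) + t + 8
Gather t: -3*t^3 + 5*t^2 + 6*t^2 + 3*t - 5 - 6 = -3*t^3 + 11*t^2 + 3*t - 11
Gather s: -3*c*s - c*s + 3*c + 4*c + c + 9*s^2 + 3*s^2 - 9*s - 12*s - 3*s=8*c + 12*s^2 + s*(-4*c - 24)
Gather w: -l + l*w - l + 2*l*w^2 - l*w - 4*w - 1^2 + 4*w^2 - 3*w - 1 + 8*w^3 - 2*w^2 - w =-2*l + 8*w^3 + w^2*(2*l + 2) - 8*w - 2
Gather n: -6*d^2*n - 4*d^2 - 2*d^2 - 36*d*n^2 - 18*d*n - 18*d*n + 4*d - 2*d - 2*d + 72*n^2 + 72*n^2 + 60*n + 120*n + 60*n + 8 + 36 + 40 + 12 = -6*d^2 + n^2*(144 - 36*d) + n*(-6*d^2 - 36*d + 240) + 96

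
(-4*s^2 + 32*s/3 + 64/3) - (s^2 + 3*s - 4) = -5*s^2 + 23*s/3 + 76/3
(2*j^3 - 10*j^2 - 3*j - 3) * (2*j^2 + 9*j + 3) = 4*j^5 - 2*j^4 - 90*j^3 - 63*j^2 - 36*j - 9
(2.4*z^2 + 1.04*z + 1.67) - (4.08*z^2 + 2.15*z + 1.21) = -1.68*z^2 - 1.11*z + 0.46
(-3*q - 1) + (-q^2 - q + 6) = -q^2 - 4*q + 5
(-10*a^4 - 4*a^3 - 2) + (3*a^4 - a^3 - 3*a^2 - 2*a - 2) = -7*a^4 - 5*a^3 - 3*a^2 - 2*a - 4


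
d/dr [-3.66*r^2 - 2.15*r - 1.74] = -7.32*r - 2.15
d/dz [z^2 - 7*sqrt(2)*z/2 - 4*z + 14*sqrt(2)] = 2*z - 7*sqrt(2)/2 - 4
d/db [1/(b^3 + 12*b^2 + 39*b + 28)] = 3*(-b^2 - 8*b - 13)/(b^3 + 12*b^2 + 39*b + 28)^2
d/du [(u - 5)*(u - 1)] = 2*u - 6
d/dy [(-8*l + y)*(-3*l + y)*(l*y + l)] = l*(24*l^2 - 22*l*y - 11*l + 3*y^2 + 2*y)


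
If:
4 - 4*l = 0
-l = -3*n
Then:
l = 1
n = 1/3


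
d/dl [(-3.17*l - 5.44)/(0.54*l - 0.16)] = (1.860192*l - 0.551168)/(0.54*l - 0.16)^3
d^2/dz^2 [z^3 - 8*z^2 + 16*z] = 6*z - 16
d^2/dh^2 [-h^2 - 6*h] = -2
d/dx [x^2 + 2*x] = 2*x + 2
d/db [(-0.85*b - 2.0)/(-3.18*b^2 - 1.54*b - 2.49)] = (2.703*b^2 + 1.309*b - (0.85*b + 2.0)*(6.36*b + 1.54) + 2.1165)/(3.18*b^2 + 1.54*b + 2.49)^2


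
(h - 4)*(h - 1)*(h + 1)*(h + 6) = h^4 + 2*h^3 - 25*h^2 - 2*h + 24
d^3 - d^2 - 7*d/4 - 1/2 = (d - 2)*(d + 1/2)^2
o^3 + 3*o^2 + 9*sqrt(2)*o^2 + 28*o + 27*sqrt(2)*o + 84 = (o + 3)*(o + 2*sqrt(2))*(o + 7*sqrt(2))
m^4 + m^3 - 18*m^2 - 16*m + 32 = (m - 4)*(m - 1)*(m + 2)*(m + 4)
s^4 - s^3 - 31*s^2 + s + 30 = (s - 6)*(s - 1)*(s + 1)*(s + 5)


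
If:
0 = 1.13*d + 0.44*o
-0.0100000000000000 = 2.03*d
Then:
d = -0.00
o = 0.01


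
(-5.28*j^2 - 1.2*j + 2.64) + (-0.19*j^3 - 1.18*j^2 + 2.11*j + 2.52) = -0.19*j^3 - 6.46*j^2 + 0.91*j + 5.16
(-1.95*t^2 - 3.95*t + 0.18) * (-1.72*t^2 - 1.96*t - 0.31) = 3.354*t^4 + 10.616*t^3 + 8.0369*t^2 + 0.8717*t - 0.0558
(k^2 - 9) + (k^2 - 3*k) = 2*k^2 - 3*k - 9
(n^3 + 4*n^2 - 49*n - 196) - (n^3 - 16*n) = 4*n^2 - 33*n - 196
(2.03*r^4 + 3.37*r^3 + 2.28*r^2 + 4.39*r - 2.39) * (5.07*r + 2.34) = 10.2921*r^5 + 21.8361*r^4 + 19.4454*r^3 + 27.5925*r^2 - 1.8447*r - 5.5926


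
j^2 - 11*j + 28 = (j - 7)*(j - 4)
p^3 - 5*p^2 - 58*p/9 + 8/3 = (p - 6)*(p - 1/3)*(p + 4/3)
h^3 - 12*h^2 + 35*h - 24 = (h - 8)*(h - 3)*(h - 1)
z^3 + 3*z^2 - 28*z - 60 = (z - 5)*(z + 2)*(z + 6)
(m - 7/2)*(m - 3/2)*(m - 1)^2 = m^4 - 7*m^3 + 65*m^2/4 - 31*m/2 + 21/4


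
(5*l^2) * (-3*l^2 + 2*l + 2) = -15*l^4 + 10*l^3 + 10*l^2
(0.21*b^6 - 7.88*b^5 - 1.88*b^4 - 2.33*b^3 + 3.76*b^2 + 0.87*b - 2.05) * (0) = 0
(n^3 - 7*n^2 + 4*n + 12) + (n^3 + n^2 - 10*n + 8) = 2*n^3 - 6*n^2 - 6*n + 20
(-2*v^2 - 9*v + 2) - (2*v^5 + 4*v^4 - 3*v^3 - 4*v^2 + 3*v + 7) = -2*v^5 - 4*v^4 + 3*v^3 + 2*v^2 - 12*v - 5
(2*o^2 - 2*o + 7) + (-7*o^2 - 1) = -5*o^2 - 2*o + 6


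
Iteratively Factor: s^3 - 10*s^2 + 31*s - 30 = (s - 2)*(s^2 - 8*s + 15) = (s - 3)*(s - 2)*(s - 5)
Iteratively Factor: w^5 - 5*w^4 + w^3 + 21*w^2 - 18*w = (w)*(w^4 - 5*w^3 + w^2 + 21*w - 18) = w*(w - 3)*(w^3 - 2*w^2 - 5*w + 6) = w*(w - 3)*(w + 2)*(w^2 - 4*w + 3) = w*(w - 3)^2*(w + 2)*(w - 1)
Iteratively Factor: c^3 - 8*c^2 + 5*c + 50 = (c - 5)*(c^2 - 3*c - 10) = (c - 5)^2*(c + 2)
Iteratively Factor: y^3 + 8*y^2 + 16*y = (y + 4)*(y^2 + 4*y) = (y + 4)^2*(y)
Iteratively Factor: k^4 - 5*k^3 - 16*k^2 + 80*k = (k - 4)*(k^3 - k^2 - 20*k) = k*(k - 4)*(k^2 - k - 20) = k*(k - 4)*(k + 4)*(k - 5)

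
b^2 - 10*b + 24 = (b - 6)*(b - 4)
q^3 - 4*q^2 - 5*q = q*(q - 5)*(q + 1)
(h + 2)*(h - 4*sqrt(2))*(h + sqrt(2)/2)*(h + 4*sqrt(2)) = h^4 + sqrt(2)*h^3/2 + 2*h^3 - 32*h^2 + sqrt(2)*h^2 - 64*h - 16*sqrt(2)*h - 32*sqrt(2)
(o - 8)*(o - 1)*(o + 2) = o^3 - 7*o^2 - 10*o + 16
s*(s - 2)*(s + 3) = s^3 + s^2 - 6*s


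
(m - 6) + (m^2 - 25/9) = m^2 + m - 79/9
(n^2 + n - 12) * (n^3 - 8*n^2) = n^5 - 7*n^4 - 20*n^3 + 96*n^2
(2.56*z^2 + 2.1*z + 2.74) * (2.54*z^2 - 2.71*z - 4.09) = 6.5024*z^4 - 1.6036*z^3 - 9.2018*z^2 - 16.0144*z - 11.2066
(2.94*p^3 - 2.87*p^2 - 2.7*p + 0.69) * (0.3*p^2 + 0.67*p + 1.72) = 0.882*p^5 + 1.1088*p^4 + 2.3239*p^3 - 6.5384*p^2 - 4.1817*p + 1.1868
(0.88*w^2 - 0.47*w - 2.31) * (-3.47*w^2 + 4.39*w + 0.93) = -3.0536*w^4 + 5.4941*w^3 + 6.7708*w^2 - 10.578*w - 2.1483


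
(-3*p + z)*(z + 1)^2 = -3*p*z^2 - 6*p*z - 3*p + z^3 + 2*z^2 + z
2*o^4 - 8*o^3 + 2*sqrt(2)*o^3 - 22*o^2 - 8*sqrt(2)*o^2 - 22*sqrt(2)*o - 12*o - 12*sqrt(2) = (o - 6)*(o + sqrt(2))*(sqrt(2)*o + sqrt(2))^2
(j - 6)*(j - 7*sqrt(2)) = j^2 - 7*sqrt(2)*j - 6*j + 42*sqrt(2)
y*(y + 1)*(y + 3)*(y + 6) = y^4 + 10*y^3 + 27*y^2 + 18*y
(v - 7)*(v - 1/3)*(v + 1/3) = v^3 - 7*v^2 - v/9 + 7/9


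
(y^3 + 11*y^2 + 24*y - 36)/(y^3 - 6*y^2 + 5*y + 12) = (y^3 + 11*y^2 + 24*y - 36)/(y^3 - 6*y^2 + 5*y + 12)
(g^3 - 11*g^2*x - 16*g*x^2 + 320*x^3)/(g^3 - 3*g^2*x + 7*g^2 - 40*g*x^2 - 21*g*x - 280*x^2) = (g - 8*x)/(g + 7)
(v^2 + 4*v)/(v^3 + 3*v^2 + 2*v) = (v + 4)/(v^2 + 3*v + 2)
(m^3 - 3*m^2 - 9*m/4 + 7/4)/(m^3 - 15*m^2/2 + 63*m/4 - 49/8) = 2*(m + 1)/(2*m - 7)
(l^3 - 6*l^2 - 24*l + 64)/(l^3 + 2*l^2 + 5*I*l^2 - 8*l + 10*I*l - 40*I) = (l - 8)/(l + 5*I)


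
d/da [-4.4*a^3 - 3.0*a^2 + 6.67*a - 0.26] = -13.2*a^2 - 6.0*a + 6.67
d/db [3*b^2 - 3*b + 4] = 6*b - 3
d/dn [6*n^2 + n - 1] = 12*n + 1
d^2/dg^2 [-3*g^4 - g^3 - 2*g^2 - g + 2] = -36*g^2 - 6*g - 4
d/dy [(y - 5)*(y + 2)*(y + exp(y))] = y^2*exp(y) + 3*y^2 - y*exp(y) - 6*y - 13*exp(y) - 10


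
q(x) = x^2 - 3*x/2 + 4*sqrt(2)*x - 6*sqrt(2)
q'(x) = 2*x - 3/2 + 4*sqrt(2)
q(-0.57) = -10.53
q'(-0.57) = 3.02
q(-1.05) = -11.75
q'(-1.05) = 2.06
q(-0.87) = -11.34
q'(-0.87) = 2.42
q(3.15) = 14.53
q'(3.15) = 10.46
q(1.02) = -3.20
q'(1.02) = 6.20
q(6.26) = 56.72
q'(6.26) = 16.68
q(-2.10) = -12.80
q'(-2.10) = -0.04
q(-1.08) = -11.81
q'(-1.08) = 2.00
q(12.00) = 185.40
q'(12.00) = 28.16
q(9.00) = 109.93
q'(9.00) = 22.16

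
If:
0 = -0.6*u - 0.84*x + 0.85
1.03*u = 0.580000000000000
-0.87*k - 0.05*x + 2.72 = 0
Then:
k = 3.09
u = 0.56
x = 0.61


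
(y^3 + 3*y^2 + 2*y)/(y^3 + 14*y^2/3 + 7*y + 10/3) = 3*y/(3*y + 5)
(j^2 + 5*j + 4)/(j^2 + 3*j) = (j^2 + 5*j + 4)/(j*(j + 3))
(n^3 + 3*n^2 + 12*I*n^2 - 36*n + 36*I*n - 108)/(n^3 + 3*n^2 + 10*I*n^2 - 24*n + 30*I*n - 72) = (n + 6*I)/(n + 4*I)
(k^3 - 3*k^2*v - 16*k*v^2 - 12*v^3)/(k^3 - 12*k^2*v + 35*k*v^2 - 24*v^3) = (k^3 - 3*k^2*v - 16*k*v^2 - 12*v^3)/(k^3 - 12*k^2*v + 35*k*v^2 - 24*v^3)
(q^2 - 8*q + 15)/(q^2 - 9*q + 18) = (q - 5)/(q - 6)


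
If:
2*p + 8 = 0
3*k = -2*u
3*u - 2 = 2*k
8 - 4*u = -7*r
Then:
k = -4/13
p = -4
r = -80/91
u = 6/13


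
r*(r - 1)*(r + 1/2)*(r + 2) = r^4 + 3*r^3/2 - 3*r^2/2 - r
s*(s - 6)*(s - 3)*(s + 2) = s^4 - 7*s^3 + 36*s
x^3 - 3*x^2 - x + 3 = (x - 3)*(x - 1)*(x + 1)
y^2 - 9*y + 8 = (y - 8)*(y - 1)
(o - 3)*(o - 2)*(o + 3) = o^3 - 2*o^2 - 9*o + 18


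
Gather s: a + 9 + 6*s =a + 6*s + 9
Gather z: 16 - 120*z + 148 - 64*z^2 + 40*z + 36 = -64*z^2 - 80*z + 200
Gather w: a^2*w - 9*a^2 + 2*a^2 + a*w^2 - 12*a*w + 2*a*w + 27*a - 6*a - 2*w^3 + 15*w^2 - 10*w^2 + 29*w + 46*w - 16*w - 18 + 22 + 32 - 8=-7*a^2 + 21*a - 2*w^3 + w^2*(a + 5) + w*(a^2 - 10*a + 59) + 28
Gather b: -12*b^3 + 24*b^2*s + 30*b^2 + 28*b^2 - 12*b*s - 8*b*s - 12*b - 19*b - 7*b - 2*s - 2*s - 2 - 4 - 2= -12*b^3 + b^2*(24*s + 58) + b*(-20*s - 38) - 4*s - 8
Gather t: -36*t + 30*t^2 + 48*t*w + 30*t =30*t^2 + t*(48*w - 6)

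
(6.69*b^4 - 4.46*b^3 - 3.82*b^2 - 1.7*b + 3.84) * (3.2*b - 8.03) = 21.408*b^5 - 67.9927*b^4 + 23.5898*b^3 + 25.2346*b^2 + 25.939*b - 30.8352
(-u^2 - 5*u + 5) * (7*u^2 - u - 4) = -7*u^4 - 34*u^3 + 44*u^2 + 15*u - 20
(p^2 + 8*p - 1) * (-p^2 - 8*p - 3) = -p^4 - 16*p^3 - 66*p^2 - 16*p + 3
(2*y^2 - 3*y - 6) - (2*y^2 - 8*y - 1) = 5*y - 5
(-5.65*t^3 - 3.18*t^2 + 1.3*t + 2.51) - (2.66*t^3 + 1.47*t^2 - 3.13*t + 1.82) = -8.31*t^3 - 4.65*t^2 + 4.43*t + 0.69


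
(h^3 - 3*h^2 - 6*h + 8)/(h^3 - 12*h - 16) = (h - 1)/(h + 2)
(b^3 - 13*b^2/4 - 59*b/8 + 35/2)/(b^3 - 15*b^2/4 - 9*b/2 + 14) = (b + 5/2)/(b + 2)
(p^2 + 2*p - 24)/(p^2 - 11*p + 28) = (p + 6)/(p - 7)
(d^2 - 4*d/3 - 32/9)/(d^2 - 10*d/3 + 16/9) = (3*d + 4)/(3*d - 2)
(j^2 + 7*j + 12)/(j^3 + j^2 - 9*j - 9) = (j + 4)/(j^2 - 2*j - 3)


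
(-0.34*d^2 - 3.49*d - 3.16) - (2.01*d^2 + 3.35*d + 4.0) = -2.35*d^2 - 6.84*d - 7.16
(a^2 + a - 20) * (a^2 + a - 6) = a^4 + 2*a^3 - 25*a^2 - 26*a + 120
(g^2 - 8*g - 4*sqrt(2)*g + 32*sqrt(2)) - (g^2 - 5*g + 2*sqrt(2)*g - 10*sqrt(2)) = -6*sqrt(2)*g - 3*g + 42*sqrt(2)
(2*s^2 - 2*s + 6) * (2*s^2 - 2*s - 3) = 4*s^4 - 8*s^3 + 10*s^2 - 6*s - 18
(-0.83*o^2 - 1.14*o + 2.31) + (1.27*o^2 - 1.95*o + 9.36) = 0.44*o^2 - 3.09*o + 11.67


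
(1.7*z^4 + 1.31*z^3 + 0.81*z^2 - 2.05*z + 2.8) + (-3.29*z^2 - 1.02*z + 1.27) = 1.7*z^4 + 1.31*z^3 - 2.48*z^2 - 3.07*z + 4.07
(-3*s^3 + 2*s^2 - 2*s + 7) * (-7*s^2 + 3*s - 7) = 21*s^5 - 23*s^4 + 41*s^3 - 69*s^2 + 35*s - 49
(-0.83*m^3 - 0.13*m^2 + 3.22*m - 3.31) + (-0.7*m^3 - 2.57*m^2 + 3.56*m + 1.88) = -1.53*m^3 - 2.7*m^2 + 6.78*m - 1.43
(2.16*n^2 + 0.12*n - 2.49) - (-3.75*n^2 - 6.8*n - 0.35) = 5.91*n^2 + 6.92*n - 2.14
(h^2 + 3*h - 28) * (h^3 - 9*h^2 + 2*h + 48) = h^5 - 6*h^4 - 53*h^3 + 306*h^2 + 88*h - 1344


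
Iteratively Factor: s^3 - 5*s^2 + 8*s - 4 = (s - 1)*(s^2 - 4*s + 4) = (s - 2)*(s - 1)*(s - 2)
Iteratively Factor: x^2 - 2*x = (x)*(x - 2)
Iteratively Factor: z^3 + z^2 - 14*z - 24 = (z + 2)*(z^2 - z - 12) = (z - 4)*(z + 2)*(z + 3)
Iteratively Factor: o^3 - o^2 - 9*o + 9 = (o - 3)*(o^2 + 2*o - 3) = (o - 3)*(o - 1)*(o + 3)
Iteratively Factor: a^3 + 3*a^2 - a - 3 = (a + 3)*(a^2 - 1) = (a - 1)*(a + 3)*(a + 1)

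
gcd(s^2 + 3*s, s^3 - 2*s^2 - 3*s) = s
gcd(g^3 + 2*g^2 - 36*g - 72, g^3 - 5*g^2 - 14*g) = g + 2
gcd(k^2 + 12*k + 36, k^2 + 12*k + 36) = k^2 + 12*k + 36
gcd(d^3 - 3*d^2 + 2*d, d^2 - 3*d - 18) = 1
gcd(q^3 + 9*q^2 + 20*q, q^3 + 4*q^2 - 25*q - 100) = q^2 + 9*q + 20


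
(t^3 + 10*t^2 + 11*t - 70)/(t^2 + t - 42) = (t^2 + 3*t - 10)/(t - 6)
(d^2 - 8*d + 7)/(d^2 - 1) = (d - 7)/(d + 1)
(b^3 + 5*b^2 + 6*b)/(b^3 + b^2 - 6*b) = (b + 2)/(b - 2)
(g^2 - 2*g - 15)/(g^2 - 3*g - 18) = (g - 5)/(g - 6)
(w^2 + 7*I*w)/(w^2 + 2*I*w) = (w + 7*I)/(w + 2*I)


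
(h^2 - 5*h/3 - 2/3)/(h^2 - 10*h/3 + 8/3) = (3*h + 1)/(3*h - 4)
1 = 1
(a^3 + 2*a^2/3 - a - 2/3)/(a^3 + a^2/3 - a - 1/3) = (3*a + 2)/(3*a + 1)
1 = 1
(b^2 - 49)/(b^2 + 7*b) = (b - 7)/b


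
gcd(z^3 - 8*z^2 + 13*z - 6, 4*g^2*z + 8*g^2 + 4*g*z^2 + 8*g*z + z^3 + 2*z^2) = 1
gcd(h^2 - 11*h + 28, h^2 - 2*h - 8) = h - 4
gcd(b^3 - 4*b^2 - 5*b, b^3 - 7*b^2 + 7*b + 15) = b^2 - 4*b - 5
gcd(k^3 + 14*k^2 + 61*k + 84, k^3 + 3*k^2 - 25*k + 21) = k + 7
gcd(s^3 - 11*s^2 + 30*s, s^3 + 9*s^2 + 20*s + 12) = 1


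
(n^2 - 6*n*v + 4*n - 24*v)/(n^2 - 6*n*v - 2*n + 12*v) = (n + 4)/(n - 2)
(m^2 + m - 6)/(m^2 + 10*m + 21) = (m - 2)/(m + 7)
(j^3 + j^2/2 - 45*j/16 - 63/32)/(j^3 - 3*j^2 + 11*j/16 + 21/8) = (j + 3/2)/(j - 2)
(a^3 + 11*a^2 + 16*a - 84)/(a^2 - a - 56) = (a^2 + 4*a - 12)/(a - 8)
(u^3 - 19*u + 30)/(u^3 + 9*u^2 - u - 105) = (u - 2)/(u + 7)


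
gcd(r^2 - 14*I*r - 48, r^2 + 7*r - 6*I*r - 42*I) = r - 6*I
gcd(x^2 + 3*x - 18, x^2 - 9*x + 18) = x - 3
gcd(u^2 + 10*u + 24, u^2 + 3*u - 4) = u + 4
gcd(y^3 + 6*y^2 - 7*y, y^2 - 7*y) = y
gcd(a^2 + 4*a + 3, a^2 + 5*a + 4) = a + 1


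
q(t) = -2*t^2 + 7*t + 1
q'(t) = 7 - 4*t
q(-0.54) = -3.36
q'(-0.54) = 9.16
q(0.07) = 1.48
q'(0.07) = 6.72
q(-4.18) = -63.20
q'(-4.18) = 23.72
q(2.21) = 6.70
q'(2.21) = -1.84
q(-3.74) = -53.16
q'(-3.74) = 21.96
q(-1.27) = -11.12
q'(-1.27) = 12.08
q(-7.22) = -153.80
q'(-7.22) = 35.88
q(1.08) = 6.23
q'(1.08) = 2.68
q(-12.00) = -371.00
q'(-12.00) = 55.00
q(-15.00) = -554.00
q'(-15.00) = 67.00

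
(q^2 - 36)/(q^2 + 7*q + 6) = (q - 6)/(q + 1)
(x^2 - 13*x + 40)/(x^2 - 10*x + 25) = (x - 8)/(x - 5)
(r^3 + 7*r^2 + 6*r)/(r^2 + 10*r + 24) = r*(r + 1)/(r + 4)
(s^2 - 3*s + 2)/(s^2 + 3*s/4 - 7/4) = 4*(s - 2)/(4*s + 7)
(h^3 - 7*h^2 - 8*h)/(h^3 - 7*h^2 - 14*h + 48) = h*(h + 1)/(h^2 + h - 6)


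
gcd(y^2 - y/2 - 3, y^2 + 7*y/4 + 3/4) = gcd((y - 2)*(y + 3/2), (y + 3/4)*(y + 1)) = 1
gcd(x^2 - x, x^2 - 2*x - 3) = 1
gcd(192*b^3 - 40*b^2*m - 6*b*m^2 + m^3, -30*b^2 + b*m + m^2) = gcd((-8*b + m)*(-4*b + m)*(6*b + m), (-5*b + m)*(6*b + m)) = 6*b + m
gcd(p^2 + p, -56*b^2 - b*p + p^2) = 1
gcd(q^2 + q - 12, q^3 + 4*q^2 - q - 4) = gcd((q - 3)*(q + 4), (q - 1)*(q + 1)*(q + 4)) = q + 4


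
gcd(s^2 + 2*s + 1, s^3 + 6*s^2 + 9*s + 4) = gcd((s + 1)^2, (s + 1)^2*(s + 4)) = s^2 + 2*s + 1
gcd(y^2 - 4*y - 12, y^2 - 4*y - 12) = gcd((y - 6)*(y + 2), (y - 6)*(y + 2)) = y^2 - 4*y - 12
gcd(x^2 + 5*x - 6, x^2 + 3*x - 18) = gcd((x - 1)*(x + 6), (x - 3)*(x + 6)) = x + 6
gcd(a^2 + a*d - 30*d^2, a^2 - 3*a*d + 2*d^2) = 1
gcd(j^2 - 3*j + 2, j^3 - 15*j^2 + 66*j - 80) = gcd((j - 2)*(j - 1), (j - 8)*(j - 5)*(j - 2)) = j - 2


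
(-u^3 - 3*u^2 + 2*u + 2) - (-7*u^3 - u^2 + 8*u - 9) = 6*u^3 - 2*u^2 - 6*u + 11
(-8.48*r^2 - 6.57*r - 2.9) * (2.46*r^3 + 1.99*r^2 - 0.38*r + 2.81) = -20.8608*r^5 - 33.0374*r^4 - 16.9859*r^3 - 27.1032*r^2 - 17.3597*r - 8.149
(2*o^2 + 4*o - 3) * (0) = 0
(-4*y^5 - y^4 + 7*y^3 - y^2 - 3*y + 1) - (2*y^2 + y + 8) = -4*y^5 - y^4 + 7*y^3 - 3*y^2 - 4*y - 7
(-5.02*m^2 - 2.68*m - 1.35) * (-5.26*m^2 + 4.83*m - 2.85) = 26.4052*m^4 - 10.1498*m^3 + 8.4636*m^2 + 1.1175*m + 3.8475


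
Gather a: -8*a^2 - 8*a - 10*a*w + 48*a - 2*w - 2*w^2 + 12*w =-8*a^2 + a*(40 - 10*w) - 2*w^2 + 10*w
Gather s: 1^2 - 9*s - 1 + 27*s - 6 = 18*s - 6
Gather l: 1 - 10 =-9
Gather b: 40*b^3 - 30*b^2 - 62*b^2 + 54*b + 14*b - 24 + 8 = 40*b^3 - 92*b^2 + 68*b - 16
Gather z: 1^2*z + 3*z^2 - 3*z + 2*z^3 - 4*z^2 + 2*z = 2*z^3 - z^2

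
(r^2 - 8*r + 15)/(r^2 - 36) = (r^2 - 8*r + 15)/(r^2 - 36)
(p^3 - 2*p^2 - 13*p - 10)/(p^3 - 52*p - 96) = (p^2 - 4*p - 5)/(p^2 - 2*p - 48)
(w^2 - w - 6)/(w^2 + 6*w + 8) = (w - 3)/(w + 4)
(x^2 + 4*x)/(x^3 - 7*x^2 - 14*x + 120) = x/(x^2 - 11*x + 30)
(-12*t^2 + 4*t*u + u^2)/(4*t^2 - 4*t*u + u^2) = (-6*t - u)/(2*t - u)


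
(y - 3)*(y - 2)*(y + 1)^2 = y^4 - 3*y^3 - 3*y^2 + 7*y + 6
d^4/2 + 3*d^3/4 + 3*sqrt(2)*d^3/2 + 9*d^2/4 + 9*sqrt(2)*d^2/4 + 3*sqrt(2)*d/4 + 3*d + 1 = (d/2 + sqrt(2))*(d + 1/2)*(d + 1)*(d + sqrt(2))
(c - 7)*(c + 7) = c^2 - 49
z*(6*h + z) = 6*h*z + z^2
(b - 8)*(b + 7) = b^2 - b - 56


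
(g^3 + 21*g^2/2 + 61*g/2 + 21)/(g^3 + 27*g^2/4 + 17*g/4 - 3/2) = 2*(2*g + 7)/(4*g - 1)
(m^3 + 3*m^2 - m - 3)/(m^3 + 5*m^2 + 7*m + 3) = (m - 1)/(m + 1)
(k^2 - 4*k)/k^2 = (k - 4)/k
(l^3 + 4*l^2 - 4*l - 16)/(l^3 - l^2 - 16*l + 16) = (l^2 - 4)/(l^2 - 5*l + 4)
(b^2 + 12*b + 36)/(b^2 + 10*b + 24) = (b + 6)/(b + 4)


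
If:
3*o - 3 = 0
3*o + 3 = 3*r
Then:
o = 1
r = 2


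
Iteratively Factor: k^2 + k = (k + 1)*(k)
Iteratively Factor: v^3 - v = (v - 1)*(v^2 + v) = (v - 1)*(v + 1)*(v)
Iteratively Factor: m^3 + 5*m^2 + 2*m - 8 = (m + 4)*(m^2 + m - 2) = (m + 2)*(m + 4)*(m - 1)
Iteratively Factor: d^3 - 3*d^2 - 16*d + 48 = (d - 4)*(d^2 + d - 12) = (d - 4)*(d - 3)*(d + 4)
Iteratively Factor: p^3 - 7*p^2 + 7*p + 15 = (p - 5)*(p^2 - 2*p - 3) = (p - 5)*(p + 1)*(p - 3)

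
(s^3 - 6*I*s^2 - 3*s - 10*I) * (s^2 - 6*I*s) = s^5 - 12*I*s^4 - 39*s^3 + 8*I*s^2 - 60*s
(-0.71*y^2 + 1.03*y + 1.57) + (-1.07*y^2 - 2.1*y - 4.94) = -1.78*y^2 - 1.07*y - 3.37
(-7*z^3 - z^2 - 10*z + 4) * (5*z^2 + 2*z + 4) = -35*z^5 - 19*z^4 - 80*z^3 - 4*z^2 - 32*z + 16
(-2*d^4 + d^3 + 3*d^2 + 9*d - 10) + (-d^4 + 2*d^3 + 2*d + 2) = -3*d^4 + 3*d^3 + 3*d^2 + 11*d - 8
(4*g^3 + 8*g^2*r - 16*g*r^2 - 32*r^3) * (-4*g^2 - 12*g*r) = -16*g^5 - 80*g^4*r - 32*g^3*r^2 + 320*g^2*r^3 + 384*g*r^4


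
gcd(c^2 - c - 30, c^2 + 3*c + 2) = 1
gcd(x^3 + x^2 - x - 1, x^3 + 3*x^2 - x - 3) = x^2 - 1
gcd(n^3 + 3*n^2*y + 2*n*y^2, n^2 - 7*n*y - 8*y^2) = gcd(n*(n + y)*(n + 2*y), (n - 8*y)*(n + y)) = n + y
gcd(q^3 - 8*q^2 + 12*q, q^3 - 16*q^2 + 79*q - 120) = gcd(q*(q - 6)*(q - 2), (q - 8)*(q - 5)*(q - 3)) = 1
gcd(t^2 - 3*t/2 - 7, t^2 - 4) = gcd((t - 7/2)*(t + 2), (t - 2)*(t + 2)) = t + 2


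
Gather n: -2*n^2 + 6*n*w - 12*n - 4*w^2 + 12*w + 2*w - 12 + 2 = -2*n^2 + n*(6*w - 12) - 4*w^2 + 14*w - 10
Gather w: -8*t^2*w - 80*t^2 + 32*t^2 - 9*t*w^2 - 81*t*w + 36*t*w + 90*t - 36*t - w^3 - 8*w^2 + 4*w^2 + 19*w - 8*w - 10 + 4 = -48*t^2 + 54*t - w^3 + w^2*(-9*t - 4) + w*(-8*t^2 - 45*t + 11) - 6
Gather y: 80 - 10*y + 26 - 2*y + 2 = 108 - 12*y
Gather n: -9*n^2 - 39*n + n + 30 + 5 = -9*n^2 - 38*n + 35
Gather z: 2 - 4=-2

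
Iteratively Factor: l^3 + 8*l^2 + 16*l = (l)*(l^2 + 8*l + 16) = l*(l + 4)*(l + 4)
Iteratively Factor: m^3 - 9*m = (m - 3)*(m^2 + 3*m) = (m - 3)*(m + 3)*(m)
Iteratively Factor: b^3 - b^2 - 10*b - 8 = (b - 4)*(b^2 + 3*b + 2) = (b - 4)*(b + 1)*(b + 2)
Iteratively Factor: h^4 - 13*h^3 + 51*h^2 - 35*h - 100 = (h - 5)*(h^3 - 8*h^2 + 11*h + 20) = (h - 5)*(h - 4)*(h^2 - 4*h - 5) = (h - 5)*(h - 4)*(h + 1)*(h - 5)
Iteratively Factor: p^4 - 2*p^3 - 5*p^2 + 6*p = (p - 3)*(p^3 + p^2 - 2*p) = p*(p - 3)*(p^2 + p - 2) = p*(p - 3)*(p + 2)*(p - 1)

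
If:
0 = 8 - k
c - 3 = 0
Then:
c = 3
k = 8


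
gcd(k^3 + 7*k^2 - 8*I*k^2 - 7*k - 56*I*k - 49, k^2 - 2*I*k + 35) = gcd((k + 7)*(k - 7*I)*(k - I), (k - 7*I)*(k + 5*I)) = k - 7*I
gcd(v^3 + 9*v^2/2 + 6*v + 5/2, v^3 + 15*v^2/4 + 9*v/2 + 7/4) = v^2 + 2*v + 1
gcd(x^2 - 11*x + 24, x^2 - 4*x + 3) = x - 3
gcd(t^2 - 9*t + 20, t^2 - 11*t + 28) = t - 4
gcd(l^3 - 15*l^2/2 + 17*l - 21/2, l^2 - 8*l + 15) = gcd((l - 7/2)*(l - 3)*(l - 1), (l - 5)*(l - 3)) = l - 3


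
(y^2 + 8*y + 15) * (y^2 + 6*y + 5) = y^4 + 14*y^3 + 68*y^2 + 130*y + 75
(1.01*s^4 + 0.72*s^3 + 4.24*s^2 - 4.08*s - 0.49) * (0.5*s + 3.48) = 0.505*s^5 + 3.8748*s^4 + 4.6256*s^3 + 12.7152*s^2 - 14.4434*s - 1.7052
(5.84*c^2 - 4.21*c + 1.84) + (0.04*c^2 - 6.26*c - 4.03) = 5.88*c^2 - 10.47*c - 2.19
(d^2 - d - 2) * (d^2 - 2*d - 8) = d^4 - 3*d^3 - 8*d^2 + 12*d + 16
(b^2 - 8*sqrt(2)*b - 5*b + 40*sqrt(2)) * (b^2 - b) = b^4 - 8*sqrt(2)*b^3 - 6*b^3 + 5*b^2 + 48*sqrt(2)*b^2 - 40*sqrt(2)*b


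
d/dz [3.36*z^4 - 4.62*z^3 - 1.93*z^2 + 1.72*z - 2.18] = 13.44*z^3 - 13.86*z^2 - 3.86*z + 1.72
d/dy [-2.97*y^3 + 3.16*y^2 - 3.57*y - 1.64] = -8.91*y^2 + 6.32*y - 3.57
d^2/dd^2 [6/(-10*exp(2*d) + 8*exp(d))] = 12*((5*exp(d) - 4)*(5*exp(d) - 1) - 2*(5*exp(d) - 2)^2)*exp(-d)/(5*exp(d) - 4)^3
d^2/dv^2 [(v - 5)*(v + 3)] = 2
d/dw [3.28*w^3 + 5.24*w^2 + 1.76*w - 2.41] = 9.84*w^2 + 10.48*w + 1.76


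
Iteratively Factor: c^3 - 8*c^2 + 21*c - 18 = (c - 2)*(c^2 - 6*c + 9) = (c - 3)*(c - 2)*(c - 3)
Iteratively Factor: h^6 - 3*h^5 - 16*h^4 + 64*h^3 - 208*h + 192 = (h + 4)*(h^5 - 7*h^4 + 12*h^3 + 16*h^2 - 64*h + 48) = (h - 3)*(h + 4)*(h^4 - 4*h^3 + 16*h - 16) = (h - 3)*(h + 2)*(h + 4)*(h^3 - 6*h^2 + 12*h - 8) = (h - 3)*(h - 2)*(h + 2)*(h + 4)*(h^2 - 4*h + 4) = (h - 3)*(h - 2)^2*(h + 2)*(h + 4)*(h - 2)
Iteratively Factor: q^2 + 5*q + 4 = (q + 1)*(q + 4)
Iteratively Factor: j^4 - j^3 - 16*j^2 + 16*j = (j - 4)*(j^3 + 3*j^2 - 4*j) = (j - 4)*(j - 1)*(j^2 + 4*j) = j*(j - 4)*(j - 1)*(j + 4)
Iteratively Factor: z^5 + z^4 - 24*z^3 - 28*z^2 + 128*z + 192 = (z - 3)*(z^4 + 4*z^3 - 12*z^2 - 64*z - 64) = (z - 3)*(z + 4)*(z^3 - 12*z - 16) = (z - 3)*(z + 2)*(z + 4)*(z^2 - 2*z - 8) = (z - 3)*(z + 2)^2*(z + 4)*(z - 4)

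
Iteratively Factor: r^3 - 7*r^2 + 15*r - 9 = (r - 3)*(r^2 - 4*r + 3) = (r - 3)*(r - 1)*(r - 3)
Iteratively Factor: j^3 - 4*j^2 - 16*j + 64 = (j - 4)*(j^2 - 16) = (j - 4)^2*(j + 4)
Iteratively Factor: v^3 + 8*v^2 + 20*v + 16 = (v + 4)*(v^2 + 4*v + 4) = (v + 2)*(v + 4)*(v + 2)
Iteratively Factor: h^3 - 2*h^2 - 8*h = (h - 4)*(h^2 + 2*h) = h*(h - 4)*(h + 2)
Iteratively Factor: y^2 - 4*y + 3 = (y - 1)*(y - 3)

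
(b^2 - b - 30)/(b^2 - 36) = (b + 5)/(b + 6)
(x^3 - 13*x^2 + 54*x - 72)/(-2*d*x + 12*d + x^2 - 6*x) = (x^2 - 7*x + 12)/(-2*d + x)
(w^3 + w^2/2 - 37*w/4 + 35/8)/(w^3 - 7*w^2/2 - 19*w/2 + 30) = (w^2 + 3*w - 7/4)/(w^2 - w - 12)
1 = 1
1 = 1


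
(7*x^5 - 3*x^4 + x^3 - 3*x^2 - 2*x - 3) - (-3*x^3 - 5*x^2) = 7*x^5 - 3*x^4 + 4*x^3 + 2*x^2 - 2*x - 3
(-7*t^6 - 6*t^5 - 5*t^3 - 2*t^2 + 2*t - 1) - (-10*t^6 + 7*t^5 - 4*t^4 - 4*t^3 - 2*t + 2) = 3*t^6 - 13*t^5 + 4*t^4 - t^3 - 2*t^2 + 4*t - 3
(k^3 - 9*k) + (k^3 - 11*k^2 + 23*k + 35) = 2*k^3 - 11*k^2 + 14*k + 35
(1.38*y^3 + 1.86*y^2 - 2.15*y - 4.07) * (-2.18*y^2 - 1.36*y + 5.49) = -3.0084*y^5 - 5.9316*y^4 + 9.7336*y^3 + 22.008*y^2 - 6.2683*y - 22.3443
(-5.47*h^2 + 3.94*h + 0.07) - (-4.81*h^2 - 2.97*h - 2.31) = -0.66*h^2 + 6.91*h + 2.38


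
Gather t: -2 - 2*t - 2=-2*t - 4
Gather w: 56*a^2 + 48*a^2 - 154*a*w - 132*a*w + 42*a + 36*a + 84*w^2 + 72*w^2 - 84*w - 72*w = 104*a^2 + 78*a + 156*w^2 + w*(-286*a - 156)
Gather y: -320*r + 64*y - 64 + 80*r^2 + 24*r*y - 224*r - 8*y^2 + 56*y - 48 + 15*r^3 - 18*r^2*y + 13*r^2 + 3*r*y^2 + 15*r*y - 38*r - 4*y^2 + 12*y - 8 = 15*r^3 + 93*r^2 - 582*r + y^2*(3*r - 12) + y*(-18*r^2 + 39*r + 132) - 120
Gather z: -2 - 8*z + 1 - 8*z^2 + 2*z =-8*z^2 - 6*z - 1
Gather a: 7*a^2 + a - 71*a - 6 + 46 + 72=7*a^2 - 70*a + 112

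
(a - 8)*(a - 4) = a^2 - 12*a + 32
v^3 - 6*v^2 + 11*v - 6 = (v - 3)*(v - 2)*(v - 1)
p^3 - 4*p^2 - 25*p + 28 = (p - 7)*(p - 1)*(p + 4)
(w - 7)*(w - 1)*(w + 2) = w^3 - 6*w^2 - 9*w + 14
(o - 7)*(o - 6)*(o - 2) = o^3 - 15*o^2 + 68*o - 84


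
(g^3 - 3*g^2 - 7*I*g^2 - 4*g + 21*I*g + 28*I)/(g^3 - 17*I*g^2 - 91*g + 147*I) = (g^2 - 3*g - 4)/(g^2 - 10*I*g - 21)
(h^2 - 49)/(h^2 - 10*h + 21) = (h + 7)/(h - 3)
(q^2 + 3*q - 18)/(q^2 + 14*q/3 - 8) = 3*(q - 3)/(3*q - 4)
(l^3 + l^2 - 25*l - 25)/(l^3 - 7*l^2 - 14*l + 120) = (l^2 + 6*l + 5)/(l^2 - 2*l - 24)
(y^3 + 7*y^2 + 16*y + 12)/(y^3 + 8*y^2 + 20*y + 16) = (y + 3)/(y + 4)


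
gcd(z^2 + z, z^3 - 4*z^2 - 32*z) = z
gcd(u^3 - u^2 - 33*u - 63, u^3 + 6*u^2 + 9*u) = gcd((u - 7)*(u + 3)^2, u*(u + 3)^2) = u^2 + 6*u + 9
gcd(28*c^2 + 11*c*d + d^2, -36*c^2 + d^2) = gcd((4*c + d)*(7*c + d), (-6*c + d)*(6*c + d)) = 1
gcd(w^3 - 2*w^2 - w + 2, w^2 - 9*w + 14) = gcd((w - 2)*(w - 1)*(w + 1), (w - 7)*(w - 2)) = w - 2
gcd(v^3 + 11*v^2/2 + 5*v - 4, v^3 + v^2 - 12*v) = v + 4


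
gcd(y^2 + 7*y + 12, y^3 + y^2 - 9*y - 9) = y + 3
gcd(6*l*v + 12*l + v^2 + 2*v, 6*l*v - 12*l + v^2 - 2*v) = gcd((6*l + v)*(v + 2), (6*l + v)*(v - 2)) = 6*l + v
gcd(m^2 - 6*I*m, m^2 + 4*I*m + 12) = 1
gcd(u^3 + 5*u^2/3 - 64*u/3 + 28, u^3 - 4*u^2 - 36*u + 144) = u + 6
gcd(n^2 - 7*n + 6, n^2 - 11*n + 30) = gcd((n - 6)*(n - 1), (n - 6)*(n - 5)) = n - 6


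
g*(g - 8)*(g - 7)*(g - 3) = g^4 - 18*g^3 + 101*g^2 - 168*g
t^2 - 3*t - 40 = (t - 8)*(t + 5)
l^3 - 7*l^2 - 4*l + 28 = (l - 7)*(l - 2)*(l + 2)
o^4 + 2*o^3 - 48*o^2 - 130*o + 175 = (o - 7)*(o - 1)*(o + 5)^2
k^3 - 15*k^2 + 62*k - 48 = (k - 8)*(k - 6)*(k - 1)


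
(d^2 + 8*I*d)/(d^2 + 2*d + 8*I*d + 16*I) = d/(d + 2)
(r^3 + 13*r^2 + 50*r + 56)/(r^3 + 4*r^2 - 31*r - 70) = (r + 4)/(r - 5)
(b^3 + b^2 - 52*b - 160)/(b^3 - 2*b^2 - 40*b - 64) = (b + 5)/(b + 2)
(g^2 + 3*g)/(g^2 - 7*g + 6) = g*(g + 3)/(g^2 - 7*g + 6)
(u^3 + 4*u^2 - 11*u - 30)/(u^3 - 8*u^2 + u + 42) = (u + 5)/(u - 7)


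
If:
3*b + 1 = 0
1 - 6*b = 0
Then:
No Solution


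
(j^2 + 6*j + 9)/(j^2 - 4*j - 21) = (j + 3)/(j - 7)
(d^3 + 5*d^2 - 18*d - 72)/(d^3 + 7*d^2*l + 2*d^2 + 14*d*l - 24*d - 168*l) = (d + 3)/(d + 7*l)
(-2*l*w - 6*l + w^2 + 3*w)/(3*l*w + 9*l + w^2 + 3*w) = (-2*l + w)/(3*l + w)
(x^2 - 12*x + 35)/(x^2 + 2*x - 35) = (x - 7)/(x + 7)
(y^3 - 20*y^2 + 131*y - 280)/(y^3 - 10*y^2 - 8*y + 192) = (y^2 - 12*y + 35)/(y^2 - 2*y - 24)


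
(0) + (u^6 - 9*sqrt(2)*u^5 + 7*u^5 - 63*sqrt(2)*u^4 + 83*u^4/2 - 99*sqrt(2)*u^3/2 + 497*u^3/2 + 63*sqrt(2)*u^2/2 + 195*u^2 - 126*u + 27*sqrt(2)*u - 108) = u^6 - 9*sqrt(2)*u^5 + 7*u^5 - 63*sqrt(2)*u^4 + 83*u^4/2 - 99*sqrt(2)*u^3/2 + 497*u^3/2 + 63*sqrt(2)*u^2/2 + 195*u^2 - 126*u + 27*sqrt(2)*u - 108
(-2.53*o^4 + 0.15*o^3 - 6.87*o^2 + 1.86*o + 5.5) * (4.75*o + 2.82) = -12.0175*o^5 - 6.4221*o^4 - 32.2095*o^3 - 10.5384*o^2 + 31.3702*o + 15.51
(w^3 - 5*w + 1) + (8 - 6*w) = w^3 - 11*w + 9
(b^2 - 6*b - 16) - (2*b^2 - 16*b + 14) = -b^2 + 10*b - 30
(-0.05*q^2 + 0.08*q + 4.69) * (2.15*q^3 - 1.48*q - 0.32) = -0.1075*q^5 + 0.172*q^4 + 10.1575*q^3 - 0.1024*q^2 - 6.9668*q - 1.5008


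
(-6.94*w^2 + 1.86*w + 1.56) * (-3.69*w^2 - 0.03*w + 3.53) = 25.6086*w^4 - 6.6552*w^3 - 30.3104*w^2 + 6.519*w + 5.5068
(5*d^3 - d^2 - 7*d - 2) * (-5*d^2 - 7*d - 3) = -25*d^5 - 30*d^4 + 27*d^3 + 62*d^2 + 35*d + 6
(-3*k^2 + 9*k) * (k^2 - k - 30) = -3*k^4 + 12*k^3 + 81*k^2 - 270*k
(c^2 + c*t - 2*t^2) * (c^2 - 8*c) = c^4 + c^3*t - 8*c^3 - 2*c^2*t^2 - 8*c^2*t + 16*c*t^2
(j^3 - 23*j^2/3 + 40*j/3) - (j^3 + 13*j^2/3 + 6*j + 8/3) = -12*j^2 + 22*j/3 - 8/3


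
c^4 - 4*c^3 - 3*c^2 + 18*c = c*(c - 3)^2*(c + 2)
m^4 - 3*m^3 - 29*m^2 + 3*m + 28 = (m - 7)*(m - 1)*(m + 1)*(m + 4)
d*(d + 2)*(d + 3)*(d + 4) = d^4 + 9*d^3 + 26*d^2 + 24*d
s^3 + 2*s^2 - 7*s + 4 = (s - 1)^2*(s + 4)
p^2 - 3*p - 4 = (p - 4)*(p + 1)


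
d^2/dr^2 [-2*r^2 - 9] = -4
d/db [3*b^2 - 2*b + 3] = 6*b - 2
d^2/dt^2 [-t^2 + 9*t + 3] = -2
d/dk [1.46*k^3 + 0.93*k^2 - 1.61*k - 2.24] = 4.38*k^2 + 1.86*k - 1.61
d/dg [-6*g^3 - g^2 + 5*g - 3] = -18*g^2 - 2*g + 5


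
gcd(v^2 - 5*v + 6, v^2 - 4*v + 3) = v - 3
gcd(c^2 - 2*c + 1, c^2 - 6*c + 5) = c - 1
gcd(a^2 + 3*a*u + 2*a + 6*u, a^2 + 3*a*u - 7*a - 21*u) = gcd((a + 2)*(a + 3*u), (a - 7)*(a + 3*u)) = a + 3*u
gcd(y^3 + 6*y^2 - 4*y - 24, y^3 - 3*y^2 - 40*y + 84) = y^2 + 4*y - 12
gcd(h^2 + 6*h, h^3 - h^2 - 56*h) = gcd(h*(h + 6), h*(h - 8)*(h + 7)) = h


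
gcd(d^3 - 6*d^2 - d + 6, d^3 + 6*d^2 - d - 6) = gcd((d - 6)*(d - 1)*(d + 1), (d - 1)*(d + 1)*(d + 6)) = d^2 - 1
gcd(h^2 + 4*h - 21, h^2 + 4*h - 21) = h^2 + 4*h - 21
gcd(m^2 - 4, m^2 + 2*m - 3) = 1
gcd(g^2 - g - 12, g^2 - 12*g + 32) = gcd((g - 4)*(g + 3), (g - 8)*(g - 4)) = g - 4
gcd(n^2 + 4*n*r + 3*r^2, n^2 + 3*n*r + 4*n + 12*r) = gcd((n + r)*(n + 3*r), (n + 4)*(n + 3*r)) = n + 3*r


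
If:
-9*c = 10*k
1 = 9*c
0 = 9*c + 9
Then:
No Solution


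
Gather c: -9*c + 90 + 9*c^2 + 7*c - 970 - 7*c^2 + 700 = 2*c^2 - 2*c - 180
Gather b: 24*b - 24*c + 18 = 24*b - 24*c + 18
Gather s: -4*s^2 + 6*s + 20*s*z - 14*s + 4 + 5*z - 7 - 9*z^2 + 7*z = -4*s^2 + s*(20*z - 8) - 9*z^2 + 12*z - 3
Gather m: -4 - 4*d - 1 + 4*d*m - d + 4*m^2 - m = -5*d + 4*m^2 + m*(4*d - 1) - 5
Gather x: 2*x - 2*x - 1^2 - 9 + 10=0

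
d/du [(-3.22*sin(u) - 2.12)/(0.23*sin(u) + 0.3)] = -0.4784*cos(u)/(0.23*sin(u) + 0.3)^2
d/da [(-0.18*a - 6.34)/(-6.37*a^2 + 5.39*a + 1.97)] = (-1.1466*a^2 - 80.7716*a + 33.818)/(40.5769*a^4 - 68.6686*a^3 + 3.9543*a^2 + 21.2366*a + 3.8809)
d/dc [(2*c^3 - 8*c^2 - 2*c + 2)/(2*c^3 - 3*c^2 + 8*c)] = 2*(5*c^4 + 20*c^3 - 41*c^2 + 6*c - 8)/(c^2*(4*c^4 - 12*c^3 + 41*c^2 - 48*c + 64))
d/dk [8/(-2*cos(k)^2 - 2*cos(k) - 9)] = -(16*sin(k) + 16*sin(2*k))/(2*cos(k) + cos(2*k) + 10)^2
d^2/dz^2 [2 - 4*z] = 0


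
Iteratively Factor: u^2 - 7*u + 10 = (u - 5)*(u - 2)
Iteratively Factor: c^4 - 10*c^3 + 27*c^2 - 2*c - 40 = (c - 4)*(c^3 - 6*c^2 + 3*c + 10) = (c - 5)*(c - 4)*(c^2 - c - 2) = (c - 5)*(c - 4)*(c - 2)*(c + 1)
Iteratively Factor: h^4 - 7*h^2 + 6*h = (h - 2)*(h^3 + 2*h^2 - 3*h) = (h - 2)*(h + 3)*(h^2 - h) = h*(h - 2)*(h + 3)*(h - 1)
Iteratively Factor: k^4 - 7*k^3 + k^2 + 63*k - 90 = (k + 3)*(k^3 - 10*k^2 + 31*k - 30) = (k - 2)*(k + 3)*(k^2 - 8*k + 15) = (k - 5)*(k - 2)*(k + 3)*(k - 3)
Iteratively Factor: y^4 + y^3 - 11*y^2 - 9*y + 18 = (y - 1)*(y^3 + 2*y^2 - 9*y - 18) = (y - 3)*(y - 1)*(y^2 + 5*y + 6) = (y - 3)*(y - 1)*(y + 2)*(y + 3)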